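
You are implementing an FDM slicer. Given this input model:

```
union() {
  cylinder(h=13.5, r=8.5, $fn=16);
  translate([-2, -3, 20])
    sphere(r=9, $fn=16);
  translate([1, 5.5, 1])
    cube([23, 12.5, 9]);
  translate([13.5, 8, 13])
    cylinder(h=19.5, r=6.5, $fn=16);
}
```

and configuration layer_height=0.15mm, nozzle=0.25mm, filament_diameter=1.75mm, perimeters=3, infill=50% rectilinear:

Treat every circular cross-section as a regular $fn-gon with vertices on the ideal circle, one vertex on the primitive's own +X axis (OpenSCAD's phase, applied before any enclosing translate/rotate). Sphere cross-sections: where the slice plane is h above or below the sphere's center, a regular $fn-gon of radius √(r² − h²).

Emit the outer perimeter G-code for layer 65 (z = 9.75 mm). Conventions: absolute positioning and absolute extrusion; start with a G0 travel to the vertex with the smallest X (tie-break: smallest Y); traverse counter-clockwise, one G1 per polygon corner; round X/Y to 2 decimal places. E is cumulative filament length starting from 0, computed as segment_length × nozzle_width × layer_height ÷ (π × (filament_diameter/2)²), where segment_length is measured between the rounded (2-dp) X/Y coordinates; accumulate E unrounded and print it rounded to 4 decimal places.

G0 X-8.50 Y0.00 Z9.75
G1 X-7.85 Y-3.25 E0.0517
G1 X-6.01 Y-6.01 E0.1034
G1 X-3.25 Y-7.85 E0.1551
G1 X0.00 Y-8.50 E0.2068
G1 X3.25 Y-7.85 E0.2585
G1 X6.01 Y-6.01 E0.3102
G1 X7.85 Y-3.25 E0.3619
G1 X8.50 Y0.00 E0.4136
G1 X7.85 Y3.25 E0.4652
G1 X6.35 Y5.50 E0.5074
G1 X24.00 Y5.50 E0.7826
G1 X24.00 Y18.00 E0.9774
G1 X1.00 Y18.00 E1.3360
G1 X1.00 Y8.30 E1.4873
G1 X0.00 Y8.50 E1.5032
G1 X-3.25 Y7.85 E1.5548
G1 X-6.01 Y6.01 E1.6066
G1 X-7.85 Y3.25 E1.6583
G1 X-8.50 Y0.00 E1.7099

At z = 9.75 mm: the r=8.5 cylinder gives a regular 16-gon of circumradius 8.5 (constant along its height); the sphere at (-2, -3) does not reach this height (|z−center|=10.250 > r=9); the 23×12.5 cube at (1, 5.5) contributes its full rectangle; the cylinder at (13.5, 8) does not reach this height (z outside [13, 32.5]); Taking the union: the regions partially overlap (shared area 9.84 mm²), so overlapping operands fuse into one piece — 1 connected region. The outline is a single polygon with 19 vertices. Extrusion per mm of travel: 0.25 × 0.15 / (π × 0.875²) = 0.015591. Accumulating E over each segment gives final E = 1.7099.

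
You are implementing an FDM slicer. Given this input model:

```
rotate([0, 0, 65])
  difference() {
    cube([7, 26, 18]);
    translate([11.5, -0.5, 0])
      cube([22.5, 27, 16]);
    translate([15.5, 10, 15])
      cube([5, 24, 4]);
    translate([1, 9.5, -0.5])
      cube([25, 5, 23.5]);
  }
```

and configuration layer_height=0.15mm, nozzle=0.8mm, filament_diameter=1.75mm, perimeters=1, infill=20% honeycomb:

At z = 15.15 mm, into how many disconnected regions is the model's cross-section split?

At z = 15.15 mm: the cube (footprint 7×26) is included at this height; the 22.5×27 cube at (11.5, -0.5) contributes its full rectangle; the cube at (15.5, 10) (footprint 5×24) is included at this height; the cube at (1, 9.5) (footprint 25×5) is included at this height; After the difference (first − rest): starting from the 7×26 cube, the 22.5×27 cube at (11.5, -0.5) misses the remaining region (no effect); the 5×24 cube at (15.5, 10) misses the remaining region (no effect); the 25×5 cube at (1, 9.5) partially overlaps it — only the 30.00 mm² overlap (of its 125.00 mm²) is removed, clipping the outline — 1 connected region; (rotated 65° about Z; rotation is an isometry so areas/perimeters/island counts are preserved). The result has 1 disconnected region.

1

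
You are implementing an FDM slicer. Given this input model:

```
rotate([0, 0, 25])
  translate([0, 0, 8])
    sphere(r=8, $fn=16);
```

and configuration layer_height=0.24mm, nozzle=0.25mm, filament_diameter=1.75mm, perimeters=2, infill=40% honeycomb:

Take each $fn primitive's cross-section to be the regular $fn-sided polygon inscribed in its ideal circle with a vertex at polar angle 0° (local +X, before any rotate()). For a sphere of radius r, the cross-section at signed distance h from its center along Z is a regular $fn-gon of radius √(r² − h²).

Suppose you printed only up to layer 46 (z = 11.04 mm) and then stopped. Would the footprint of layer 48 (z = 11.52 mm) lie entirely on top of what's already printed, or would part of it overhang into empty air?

entirely on top

Compare the two slices. At z = 11.04: the sphere: section is a regular 16-gon, circumradius = √(r²−h²) = √(8²−3.04²) = 7.400 (area = (16/2)·7.400²·sin(360°/16) = 167.64 mm²); (whole slice rotated 25° about Z — lengths, areas and connectivity unchanged). At z = 11.52: the r=8 sphere contributes a regular 16-gon of circumradius √(8²−3.52²) = 7.184 (area = (16/2)·7.184²·sin(360°/16) = 158.00 mm²); (whole slice rotated 25° about Z — lengths, areas and connectivity unchanged). Checking containment: the cross-section at z = 11.52 is a subset of the cross-section at z = 11.04.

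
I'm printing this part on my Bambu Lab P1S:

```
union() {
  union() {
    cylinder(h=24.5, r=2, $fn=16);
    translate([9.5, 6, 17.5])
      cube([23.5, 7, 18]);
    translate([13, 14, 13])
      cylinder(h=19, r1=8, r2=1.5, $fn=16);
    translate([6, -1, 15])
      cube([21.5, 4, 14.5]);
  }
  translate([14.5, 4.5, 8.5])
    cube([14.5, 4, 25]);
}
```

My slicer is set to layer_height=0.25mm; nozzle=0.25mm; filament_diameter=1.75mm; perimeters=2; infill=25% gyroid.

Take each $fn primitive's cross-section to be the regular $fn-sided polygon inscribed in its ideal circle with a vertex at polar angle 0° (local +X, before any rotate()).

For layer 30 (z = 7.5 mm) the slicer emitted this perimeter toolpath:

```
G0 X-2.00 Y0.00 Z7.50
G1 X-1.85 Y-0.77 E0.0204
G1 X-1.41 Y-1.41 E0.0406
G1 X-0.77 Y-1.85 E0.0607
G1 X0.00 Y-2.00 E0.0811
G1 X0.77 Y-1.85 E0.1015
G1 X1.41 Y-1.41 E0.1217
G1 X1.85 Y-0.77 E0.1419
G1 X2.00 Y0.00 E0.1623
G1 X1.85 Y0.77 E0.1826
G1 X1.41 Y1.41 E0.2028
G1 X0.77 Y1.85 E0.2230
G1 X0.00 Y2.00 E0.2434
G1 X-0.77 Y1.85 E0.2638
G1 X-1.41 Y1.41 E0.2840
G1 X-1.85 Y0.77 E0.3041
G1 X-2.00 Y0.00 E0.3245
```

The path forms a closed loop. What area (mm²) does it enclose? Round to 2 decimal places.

12.25 mm²

Apply the shoelace formula to the sequence of (X, Y) vertices; enclosed area = 12.25 mm².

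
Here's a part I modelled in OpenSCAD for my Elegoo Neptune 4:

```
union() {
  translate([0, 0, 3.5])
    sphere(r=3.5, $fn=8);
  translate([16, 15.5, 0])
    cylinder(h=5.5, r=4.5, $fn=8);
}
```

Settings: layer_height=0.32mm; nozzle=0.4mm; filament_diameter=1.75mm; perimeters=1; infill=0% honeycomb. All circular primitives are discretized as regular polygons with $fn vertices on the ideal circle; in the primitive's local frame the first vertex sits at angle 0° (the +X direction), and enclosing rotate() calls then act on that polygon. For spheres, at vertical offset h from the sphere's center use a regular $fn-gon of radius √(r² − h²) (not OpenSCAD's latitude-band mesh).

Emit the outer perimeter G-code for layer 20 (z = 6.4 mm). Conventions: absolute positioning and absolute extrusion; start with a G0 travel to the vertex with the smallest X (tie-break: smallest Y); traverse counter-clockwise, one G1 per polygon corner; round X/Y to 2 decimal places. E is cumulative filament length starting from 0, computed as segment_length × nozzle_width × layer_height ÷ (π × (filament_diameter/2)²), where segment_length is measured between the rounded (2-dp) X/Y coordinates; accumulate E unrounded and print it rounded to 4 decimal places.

At z = 6.4 mm: the sphere: section is a regular 8-gon, circumradius = √(r²−h²) = √(3.5²−2.9²) = 1.960; the cylinder at (16, 15.5) is absent (z outside [0, 5.5]); Taking the union: only the r=3.5 sphere is present, so the union is just that shape — 1 connected region. The outline is a single polygon with 8 vertices. Extrusion per mm of travel: 0.4 × 0.32 / (π × 0.875²) = 0.053216. Accumulating E over each segment gives final E = 0.6396.

G0 X-1.96 Y0.00 Z6.40
G1 X-1.39 Y-1.39 E0.0799
G1 X0.00 Y-1.96 E0.1599
G1 X1.39 Y-1.39 E0.2398
G1 X1.96 Y0.00 E0.3198
G1 X1.39 Y1.39 E0.3997
G1 X0.00 Y1.96 E0.4797
G1 X-1.39 Y1.39 E0.5596
G1 X-1.96 Y0.00 E0.6396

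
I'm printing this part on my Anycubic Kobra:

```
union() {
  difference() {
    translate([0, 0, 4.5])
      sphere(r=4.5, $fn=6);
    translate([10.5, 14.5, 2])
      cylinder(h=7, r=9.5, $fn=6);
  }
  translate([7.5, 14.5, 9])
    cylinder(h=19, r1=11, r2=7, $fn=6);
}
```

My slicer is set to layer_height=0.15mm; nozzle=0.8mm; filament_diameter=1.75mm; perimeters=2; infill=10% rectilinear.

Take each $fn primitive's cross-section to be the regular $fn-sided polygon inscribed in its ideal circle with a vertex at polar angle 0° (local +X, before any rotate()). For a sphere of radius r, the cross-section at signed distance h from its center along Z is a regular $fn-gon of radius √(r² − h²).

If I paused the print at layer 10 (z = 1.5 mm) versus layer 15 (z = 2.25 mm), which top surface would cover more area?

layer 15 (z = 2.25 mm)

Layer 10 (z = 1.5): the r=4.5 sphere contributes a regular 6-gon of circumradius √(4.5²−3²) = 3.354 (area = (6/2)·3.354²·sin(360°/6) = 29.23 mm²); the cylinder at (10.5, 14.5) is absent (z outside [2, 9]); After the difference (first − rest): none of the subtracted shapes is present at this height, so the r=4.5 sphere is unchanged — area = 29.23 mm²; the cone at (7.5, 14.5) does not reach this height (z outside [9, 28]); Taking the union: only the result so far is present, so the union is just that shape — area = 29.23 mm². So its area = 29.23 mm². Layer 15 (z = 2.25): the sphere: section is a regular 6-gon, circumradius = √(r²−h²) = √(4.5²−2.25²) = 3.897 (area = (6/2)·3.897²·sin(360°/6) = 39.46 mm²); the r=9.5 cylinder at (10.5, 14.5) contributes a regular 6-gon of circumradius 9.5 (area = (6/2)·9.500²·sin(360°/6) = 234.48 mm²); Taking the first minus the rest: starting from the r=4.5 sphere (39.46 mm²), the r=9.5 cylinder at (10.5, 14.5) misses the remaining region (no effect) — area = 39.46 mm²; the cone at (7.5, 14.5) does not reach this height (z outside [9, 28]); Combining (union): only the result so far is present, so the union is just that shape — area = 39.46 mm². So its area = 39.46 mm². Layer 15 is larger (39.46 vs 29.23 mm²).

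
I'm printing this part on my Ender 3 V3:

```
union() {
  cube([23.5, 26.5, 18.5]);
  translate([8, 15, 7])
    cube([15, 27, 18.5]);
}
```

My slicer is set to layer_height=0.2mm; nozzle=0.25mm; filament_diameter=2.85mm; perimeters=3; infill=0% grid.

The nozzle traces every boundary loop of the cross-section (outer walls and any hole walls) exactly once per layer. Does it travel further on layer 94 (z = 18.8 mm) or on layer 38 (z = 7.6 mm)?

layer 38 (z = 7.6 mm)

Layer 94 (z = 18.8): the cube does not reach this height (z outside [0, 18.5]); the cube at (8, 15) (footprint 15×27) is included at this height (perimeter 84.00 mm); Combining (union): only the 15×27 cube at (8, 15) is present, so the union is just that shape — boundary = 84.00 mm. So its perimeter = 84.00 mm. Layer 38 (z = 7.6): the 23.5×26.5 cube contributes its full rectangle (perimeter 100.00 mm); the 15×27 cube at (8, 15) contributes its full rectangle (perimeter 84.00 mm); Taking the union: the regions partially overlap (shared area 172.50 mm²), so the edge portions inside another operand are dropped and the merged outline is re-measured after clipping — boundary = 131.00 mm. So its perimeter = 131.00 mm. Layer 38 is larger (131.00 vs 84.00 mm).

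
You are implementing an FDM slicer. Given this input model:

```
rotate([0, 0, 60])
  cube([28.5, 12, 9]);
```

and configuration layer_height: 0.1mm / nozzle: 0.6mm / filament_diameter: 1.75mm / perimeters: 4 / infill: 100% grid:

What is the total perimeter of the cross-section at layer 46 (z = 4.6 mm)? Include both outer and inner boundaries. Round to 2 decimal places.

At z = 4.6 mm: the 28.5×12 cube contributes its full rectangle (perimeter 81.00 mm); (whole slice rotated 60° about Z — lengths, areas and connectivity unchanged). Overall, the cross-section is a single solid region. Total boundary length (outer) = 81.00 mm.

81.00 mm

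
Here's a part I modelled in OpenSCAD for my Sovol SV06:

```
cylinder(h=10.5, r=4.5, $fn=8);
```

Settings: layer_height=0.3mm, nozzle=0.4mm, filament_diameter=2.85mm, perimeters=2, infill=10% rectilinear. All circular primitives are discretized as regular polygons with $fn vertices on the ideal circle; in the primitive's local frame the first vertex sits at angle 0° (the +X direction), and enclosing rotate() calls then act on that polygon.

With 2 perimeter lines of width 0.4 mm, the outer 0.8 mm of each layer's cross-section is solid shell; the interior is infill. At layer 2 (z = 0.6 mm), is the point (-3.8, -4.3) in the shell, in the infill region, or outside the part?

At z = 0.6 mm: the r=4.5 cylinder gives a regular 8-gon of circumradius 4.5 (constant along its height). Overall, the cross-section is a single solid region. The nearest boundary edge runs (-4.50, 0.00)→(-3.18, -3.18); distance from the point to it = 1.28 mm. The point is not inside any of the regions above, so it lies outside the cross-section (1.28 mm from the nearest boundary).

outside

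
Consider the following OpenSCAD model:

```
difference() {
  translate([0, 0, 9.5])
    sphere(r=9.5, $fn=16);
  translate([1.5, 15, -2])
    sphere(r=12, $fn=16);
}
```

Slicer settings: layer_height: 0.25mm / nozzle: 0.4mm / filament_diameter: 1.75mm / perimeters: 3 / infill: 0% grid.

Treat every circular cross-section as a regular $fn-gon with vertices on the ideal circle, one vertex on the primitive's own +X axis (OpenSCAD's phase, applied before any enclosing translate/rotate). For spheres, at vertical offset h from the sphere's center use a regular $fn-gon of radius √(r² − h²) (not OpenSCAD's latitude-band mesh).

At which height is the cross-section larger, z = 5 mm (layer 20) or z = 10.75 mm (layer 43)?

layer 43 (z = 10.75 mm)

Layer 20 (z = 5): the r=9.5 sphere slices to a regular 16-gon of circumradius 8.367 (√(r²−h²) with h=4.5 from center) (area = (16/2)·8.367²·sin(360°/16) = 214.30 mm²); the sphere at (1.5, 15): section is a regular 16-gon, circumradius = √(r²−h²) = √(12²−7²) = 9.747 (area = (16/2)·9.747²·sin(360°/16) = 290.84 mm²); Taking the first minus the rest: starting from the r=9.5 sphere (214.30 mm²), the r=12 sphere at (1.5, 15) partially overlaps it — only the 18.24 mm² overlap (of its 290.84 mm²) is removed, clipping the outline — area = 196.07 mm². So its area = 196.07 mm². Layer 43 (z = 10.75): the r=9.5 sphere contributes a regular 16-gon of circumradius √(9.5²−1.25²) = 9.417 (area = (16/2)·9.417²·sin(360°/16) = 271.51 mm²); the sphere at (1.5, 15) is not intersected at this z (|z−center|=12.750 > r=12); Taking the first minus the rest: none of the subtracted shapes is present at this height, so the r=9.5 sphere is unchanged — area = 271.51 mm². So its area = 271.51 mm². Layer 43 is larger (271.51 vs 196.07 mm²).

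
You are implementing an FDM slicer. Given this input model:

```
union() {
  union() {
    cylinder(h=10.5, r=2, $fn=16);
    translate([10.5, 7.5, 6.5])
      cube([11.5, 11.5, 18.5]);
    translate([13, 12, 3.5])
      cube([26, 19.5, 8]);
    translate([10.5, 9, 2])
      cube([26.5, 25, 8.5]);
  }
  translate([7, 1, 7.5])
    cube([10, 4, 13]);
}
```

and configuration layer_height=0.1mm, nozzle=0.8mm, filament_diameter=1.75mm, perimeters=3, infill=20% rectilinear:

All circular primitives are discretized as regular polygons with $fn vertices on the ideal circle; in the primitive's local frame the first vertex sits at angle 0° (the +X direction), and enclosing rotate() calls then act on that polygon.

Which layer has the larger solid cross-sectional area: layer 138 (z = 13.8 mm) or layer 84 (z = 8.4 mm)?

layer 84 (z = 8.4 mm)

Layer 138 (z = 13.8): the cylinder is absent (z outside [0, 10.5]); the 11.5×11.5 cube at (10.5, 7.5) contributes its full rectangle (area 132.25 mm²); the cube at (13, 12) is absent (z outside [3.5, 11.5]); the cube at (10.5, 9) does not reach this height (z outside [2, 10.5]); Taking the union: only the 11.5×11.5 cube at (10.5, 7.5) is present, so the union is just that shape — area = 132.25 mm²; the cube at (7, 1) (footprint 10×4) is included at this height (area 40.00 mm²); Combining (union): the 2 present regions are separate (no shared area or edge), so areas and boundary lengths simply add and each stays a separate island — area = 172.25 mm². So its area = 172.25 mm². Layer 84 (z = 8.4): the r=2 cylinder contributes a regular 16-gon of circumradius 2 (area = (16/2)·2.000²·sin(360°/16) = 12.25 mm²); the cube at (10.5, 7.5) (footprint 11.5×11.5) is included at this height (area 132.25 mm²); the cube at (13, 12) (footprint 26×19.5) is included at this height (area 507.00 mm²); the cube at (10.5, 9) is present — its section is the full 26.5×25 rectangle (area 662.50 mm²); Combining (union): the regions partially overlap — summed areas 1314.00 mm² minus the doubly-counted overlap 583.00 mm² gives 731.00 mm² — area = 731.00 mm²; the cube at (7, 1) (footprint 10×4) is included at this height (area 40.00 mm²); Taking the union: the 2 present regions are separate (no shared area or edge), so areas and boundary lengths simply add and each stays a separate island — area = 771.00 mm². So its area = 771.00 mm². Layer 84 is larger (771.00 vs 172.25 mm²).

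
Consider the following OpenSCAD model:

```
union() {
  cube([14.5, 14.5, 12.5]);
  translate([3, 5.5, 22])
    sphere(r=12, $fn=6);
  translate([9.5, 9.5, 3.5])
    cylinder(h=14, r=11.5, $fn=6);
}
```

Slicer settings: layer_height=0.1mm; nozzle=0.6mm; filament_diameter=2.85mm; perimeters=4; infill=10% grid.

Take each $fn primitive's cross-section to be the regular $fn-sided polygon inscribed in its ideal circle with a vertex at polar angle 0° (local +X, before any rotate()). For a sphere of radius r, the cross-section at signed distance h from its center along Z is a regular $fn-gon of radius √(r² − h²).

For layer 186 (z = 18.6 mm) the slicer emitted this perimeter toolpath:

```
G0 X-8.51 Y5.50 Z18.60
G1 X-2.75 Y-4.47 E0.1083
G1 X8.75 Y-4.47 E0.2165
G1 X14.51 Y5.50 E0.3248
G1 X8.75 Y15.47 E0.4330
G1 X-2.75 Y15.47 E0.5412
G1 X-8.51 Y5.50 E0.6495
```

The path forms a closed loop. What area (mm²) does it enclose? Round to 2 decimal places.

344.16 mm²

Apply the shoelace formula to the sequence of (X, Y) vertices; enclosed area = 344.16 mm².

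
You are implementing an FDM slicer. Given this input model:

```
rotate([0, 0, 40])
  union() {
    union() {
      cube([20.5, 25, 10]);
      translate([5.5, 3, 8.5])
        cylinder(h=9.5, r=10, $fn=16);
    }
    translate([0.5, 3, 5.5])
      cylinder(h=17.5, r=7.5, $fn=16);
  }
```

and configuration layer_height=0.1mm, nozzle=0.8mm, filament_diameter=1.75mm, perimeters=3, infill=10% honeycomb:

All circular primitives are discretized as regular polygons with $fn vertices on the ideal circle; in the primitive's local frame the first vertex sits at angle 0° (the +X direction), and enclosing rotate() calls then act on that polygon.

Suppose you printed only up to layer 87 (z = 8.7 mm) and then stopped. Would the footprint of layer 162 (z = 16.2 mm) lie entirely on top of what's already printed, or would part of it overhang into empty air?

Compare the two slices. At z = 8.7: the cube (footprint 20.5×25) is included at this height (area 512.50 mm²); the r=10 cylinder at (5.5, 3) gives a regular 16-gon of circumradius 10 (constant along its height) (area = (16/2)·10.000²·sin(360°/16) = 306.15 mm²); Taking the union: the regions partially overlap — summed areas 818.65 mm² minus the doubly-counted overlap 173.48 mm² gives 645.17 mm² — area = 645.17 mm²; the cylinder at (0.5, 3): section is a regular 16-gon, circumradius r=7.5 (area = (16/2)·7.500²·sin(360°/16) = 172.21 mm²); Taking the union: the regions partially overlap — summed areas 817.38 mm² minus the doubly-counted overlap 142.85 mm² gives 674.53 mm² — area = 674.53 mm²; (whole slice rotated 40° about Z — lengths, areas and connectivity unchanged). At z = 16.2: the cube is absent (z outside [0, 10]); the r=10 cylinder at (5.5, 3) gives a regular 16-gon of circumradius 10 (constant along its height) (area = (16/2)·10.000²·sin(360°/16) = 306.15 mm²); Merging all regions: only the r=10 cylinder at (5.5, 3) is present, so the union is just that shape — area = 306.15 mm²; the cylinder at (0.5, 3): section is a regular 16-gon, circumradius r=7.5 (area = (16/2)·7.500²·sin(360°/16) = 172.21 mm²); Taking the union: the regions partially overlap — summed areas 478.35 mm² minus the doubly-counted overlap 142.85 mm² gives 335.50 mm² — area = 335.50 mm²; (whole slice rotated 40° about Z — lengths, areas and connectivity unchanged). Checking containment: the cross-section at z = 16.2 is a subset of the cross-section at z = 8.7.

entirely on top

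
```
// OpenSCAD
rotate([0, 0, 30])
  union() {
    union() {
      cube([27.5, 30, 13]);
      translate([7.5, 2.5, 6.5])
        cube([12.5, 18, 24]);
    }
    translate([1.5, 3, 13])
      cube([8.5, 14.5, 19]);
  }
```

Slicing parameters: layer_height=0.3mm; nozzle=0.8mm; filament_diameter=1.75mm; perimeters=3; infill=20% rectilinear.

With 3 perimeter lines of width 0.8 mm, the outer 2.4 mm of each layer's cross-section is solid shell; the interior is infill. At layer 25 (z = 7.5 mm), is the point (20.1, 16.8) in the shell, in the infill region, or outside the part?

shell

At z = 7.5 mm: the cube (footprint 27.5×30) is included at this height; the 12.5×18 cube at (7.5, 2.5) contributes its full rectangle; Combining (union): the 12.5×18 cube at (7.5, 2.5) lies entirely inside the 27.5×30 cube, so the union is just the 27.5×30 cube — 1 connected region; the cube at (1.5, 3) does not reach this height (z outside [13, 32]); Combining (union): only the result so far is present, so the union is just that shape — 1 connected region; (whole slice rotated 30° about Z — lengths, areas and connectivity unchanged). Overall, the cross-section is a single solid region. Undo the 30° rotation: the query point maps to (25.807, 4.499) in the un-rotated model frame. The nearest boundary edge runs (27.50, 30.00)→(27.50, 0.00); distance from the point to it = 1.69 mm. The point is inside the cross-section, 1.69 mm from the nearest boundary — within the 2.4 mm shell band (3 × 0.8).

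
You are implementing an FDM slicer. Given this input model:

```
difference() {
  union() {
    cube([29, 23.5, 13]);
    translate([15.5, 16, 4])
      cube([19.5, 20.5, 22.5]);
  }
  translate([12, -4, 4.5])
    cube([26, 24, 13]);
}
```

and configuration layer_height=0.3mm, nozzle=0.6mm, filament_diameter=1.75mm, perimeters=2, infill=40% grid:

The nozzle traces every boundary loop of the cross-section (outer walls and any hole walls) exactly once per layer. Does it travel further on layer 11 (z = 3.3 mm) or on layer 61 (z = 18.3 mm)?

layer 11 (z = 3.3 mm)

Layer 11 (z = 3.3): the 29×23.5 cube contributes its full rectangle (perimeter 105.00 mm); the cube at (15.5, 16) is absent (z outside [4, 26.5]); Merging all regions: only the 29×23.5 cube is present, so the union is just that shape — boundary = 105.00 mm; the cube at (12, -4) is absent (z outside [4.5, 17.5]); After the difference (first − rest): none of the subtracted shapes is present at this height, so the result so far is unchanged — boundary = 105.00 mm. So its perimeter = 105.00 mm. Layer 61 (z = 18.3): the cube does not reach this height (z outside [0, 13]); the cube at (15.5, 16) is present — its section is the full 19.5×20.5 rectangle (perimeter 80.00 mm); Merging all regions: only the 19.5×20.5 cube at (15.5, 16) is present, so the union is just that shape — boundary = 80.00 mm; the cube at (12, -4) is absent (z outside [4.5, 17.5]); After the difference (first − rest): none of the subtracted shapes is present at this height, so that combined region is unchanged — boundary = 80.00 mm. So its perimeter = 80.00 mm. Layer 11 is larger (105.00 vs 80.00 mm).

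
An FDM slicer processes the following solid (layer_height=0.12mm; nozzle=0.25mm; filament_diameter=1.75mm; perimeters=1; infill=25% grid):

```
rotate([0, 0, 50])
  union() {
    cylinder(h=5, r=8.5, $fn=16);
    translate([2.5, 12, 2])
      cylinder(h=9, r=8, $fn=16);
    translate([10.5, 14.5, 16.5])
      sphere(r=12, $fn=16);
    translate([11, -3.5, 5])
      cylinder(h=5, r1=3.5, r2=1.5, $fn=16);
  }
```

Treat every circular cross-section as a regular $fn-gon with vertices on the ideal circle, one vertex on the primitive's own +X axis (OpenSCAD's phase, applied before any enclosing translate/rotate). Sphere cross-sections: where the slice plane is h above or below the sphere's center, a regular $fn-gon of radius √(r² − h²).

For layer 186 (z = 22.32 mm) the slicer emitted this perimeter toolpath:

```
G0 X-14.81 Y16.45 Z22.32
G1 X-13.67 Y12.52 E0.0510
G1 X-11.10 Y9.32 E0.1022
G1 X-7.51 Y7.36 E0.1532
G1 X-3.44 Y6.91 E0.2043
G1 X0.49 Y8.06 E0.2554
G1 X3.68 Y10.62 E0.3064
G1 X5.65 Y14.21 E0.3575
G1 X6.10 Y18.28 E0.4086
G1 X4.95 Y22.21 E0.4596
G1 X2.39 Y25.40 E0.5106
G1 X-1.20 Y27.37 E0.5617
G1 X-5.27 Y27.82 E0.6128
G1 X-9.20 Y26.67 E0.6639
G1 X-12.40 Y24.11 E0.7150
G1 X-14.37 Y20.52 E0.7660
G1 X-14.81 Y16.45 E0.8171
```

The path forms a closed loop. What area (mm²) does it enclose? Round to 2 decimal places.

Apply the shoelace formula to the sequence of (X, Y) vertices; enclosed area = 337.14 mm².

337.14 mm²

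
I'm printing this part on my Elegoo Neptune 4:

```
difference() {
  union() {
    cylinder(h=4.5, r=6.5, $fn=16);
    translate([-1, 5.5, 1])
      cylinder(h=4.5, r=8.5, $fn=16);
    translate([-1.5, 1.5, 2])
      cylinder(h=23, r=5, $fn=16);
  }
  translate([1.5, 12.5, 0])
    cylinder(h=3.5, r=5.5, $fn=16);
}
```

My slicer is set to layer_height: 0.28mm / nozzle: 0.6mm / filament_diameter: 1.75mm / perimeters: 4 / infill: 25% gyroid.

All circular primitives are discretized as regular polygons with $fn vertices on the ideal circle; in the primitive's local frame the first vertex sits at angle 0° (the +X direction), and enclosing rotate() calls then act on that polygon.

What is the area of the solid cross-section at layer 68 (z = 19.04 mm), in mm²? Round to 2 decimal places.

At z = 19.04 mm: the cylinder does not reach this height (z outside [0, 4.5]); the cylinder at (-1, 5.5) does not reach this height (z outside [1, 5.5]); the cylinder at (-1.5, 1.5): section is a regular 16-gon, circumradius r=5 (area = (16/2)·5.000²·sin(360°/16) = 76.54 mm²); Combining (union): only the r=5 cylinder at (-1.5, 1.5) is present, so the union is just that shape — area = 76.54 mm²; the cylinder at (1.5, 12.5) is absent (z outside [0, 3.5]); Taking the first minus the rest: none of the subtracted shapes is present at this height, so that combined region is unchanged — area = 76.54 mm². Overall, the cross-section is a single solid region. Net area = 76.54 mm².

76.54 mm²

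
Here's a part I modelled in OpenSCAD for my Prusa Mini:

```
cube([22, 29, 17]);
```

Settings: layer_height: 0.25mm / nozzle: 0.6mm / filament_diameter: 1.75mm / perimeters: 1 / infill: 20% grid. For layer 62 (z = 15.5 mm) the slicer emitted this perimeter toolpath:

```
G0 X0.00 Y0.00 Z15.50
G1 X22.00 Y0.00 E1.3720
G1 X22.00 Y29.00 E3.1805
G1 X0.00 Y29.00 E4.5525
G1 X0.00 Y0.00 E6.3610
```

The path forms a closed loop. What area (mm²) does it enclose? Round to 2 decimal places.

638.00 mm²

Apply the shoelace formula to the sequence of (X, Y) vertices; enclosed area = 638.00 mm².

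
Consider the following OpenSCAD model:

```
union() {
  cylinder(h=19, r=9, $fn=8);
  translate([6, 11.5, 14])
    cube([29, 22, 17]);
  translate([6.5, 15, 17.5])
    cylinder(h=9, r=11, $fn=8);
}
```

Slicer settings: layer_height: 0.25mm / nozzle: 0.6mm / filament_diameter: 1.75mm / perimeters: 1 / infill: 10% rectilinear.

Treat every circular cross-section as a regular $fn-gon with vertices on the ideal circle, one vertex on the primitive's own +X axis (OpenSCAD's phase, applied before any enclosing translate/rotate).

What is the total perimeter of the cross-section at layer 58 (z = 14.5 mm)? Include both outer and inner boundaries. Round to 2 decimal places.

At z = 14.5 mm: the r=9 cylinder gives a regular 8-gon of circumradius 9 (constant along its height) (perimeter = 2·8·9.000·sin(180°/8) = 55.11 mm); the 29×22 cube at (6, 11.5) contributes its full rectangle (perimeter 102.00 mm); the cylinder at (6.5, 15) is not intersected at this z (z outside [17.5, 26.5]); Merging all regions: the 2 present regions are separate (no shared area or edge), so areas and boundary lengths simply add and each stays a separate island — boundary = 157.11 mm. Overall, the cross-section has 2 separate islands. Total boundary length (outer) = 157.11 mm.

157.11 mm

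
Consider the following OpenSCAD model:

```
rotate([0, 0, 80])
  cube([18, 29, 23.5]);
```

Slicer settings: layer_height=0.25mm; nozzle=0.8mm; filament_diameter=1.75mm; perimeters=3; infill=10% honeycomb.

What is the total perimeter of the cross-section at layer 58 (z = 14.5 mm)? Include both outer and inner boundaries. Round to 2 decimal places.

At z = 14.5 mm: the 18×29 cube contributes its full rectangle (perimeter 94.00 mm); (rotated 80° about Z; rotation is an isometry so areas/perimeters/island counts are preserved). Overall, the cross-section is a single solid region. Total boundary length (outer) = 94.00 mm.

94.00 mm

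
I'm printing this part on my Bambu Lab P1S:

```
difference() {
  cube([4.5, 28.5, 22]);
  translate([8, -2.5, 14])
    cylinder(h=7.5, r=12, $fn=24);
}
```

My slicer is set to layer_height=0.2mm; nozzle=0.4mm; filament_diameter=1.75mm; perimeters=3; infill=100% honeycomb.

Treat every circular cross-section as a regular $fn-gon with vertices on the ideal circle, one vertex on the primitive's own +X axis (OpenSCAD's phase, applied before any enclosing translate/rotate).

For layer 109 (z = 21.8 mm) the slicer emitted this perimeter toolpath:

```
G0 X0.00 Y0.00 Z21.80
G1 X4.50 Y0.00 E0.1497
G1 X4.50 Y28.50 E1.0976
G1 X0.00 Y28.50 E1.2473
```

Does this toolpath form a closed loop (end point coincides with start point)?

Start point (G0): (0.00, 0.00). End point (last G1): the path does not return to the start — open.

no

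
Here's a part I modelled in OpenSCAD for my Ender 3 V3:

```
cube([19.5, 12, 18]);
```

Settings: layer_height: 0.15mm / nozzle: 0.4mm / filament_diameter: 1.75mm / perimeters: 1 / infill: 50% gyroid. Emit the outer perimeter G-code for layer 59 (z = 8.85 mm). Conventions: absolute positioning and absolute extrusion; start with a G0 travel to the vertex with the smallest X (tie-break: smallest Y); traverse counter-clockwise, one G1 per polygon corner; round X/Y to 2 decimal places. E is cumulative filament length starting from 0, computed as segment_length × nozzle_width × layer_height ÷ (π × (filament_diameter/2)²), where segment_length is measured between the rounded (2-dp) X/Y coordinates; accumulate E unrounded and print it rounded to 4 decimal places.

G0 X0.00 Y0.00 Z8.85
G1 X19.50 Y0.00 E0.4864
G1 X19.50 Y12.00 E0.7858
G1 X0.00 Y12.00 E1.2722
G1 X0.00 Y0.00 E1.5715

At z = 8.85 mm: the cube is present — its section is the full 19.5×12 rectangle. The outline is a single polygon with 4 vertices. Extrusion per mm of travel: 0.4 × 0.15 / (π × 0.875²) = 0.024945. Accumulating E over each segment gives final E = 1.5715.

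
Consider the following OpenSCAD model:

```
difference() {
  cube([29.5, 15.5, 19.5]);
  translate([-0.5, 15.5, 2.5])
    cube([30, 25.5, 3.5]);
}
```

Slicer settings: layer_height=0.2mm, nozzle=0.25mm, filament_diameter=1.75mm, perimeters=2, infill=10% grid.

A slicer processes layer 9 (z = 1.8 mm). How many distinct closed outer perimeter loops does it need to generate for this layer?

At z = 1.8 mm: the 29.5×15.5 cube contributes its full rectangle; the cube at (-0.5, 15.5) is not intersected at this z (z outside [2.5, 6]); After the difference (first − rest): none of the subtracted shapes is present at this height, so the 29.5×15.5 cube is unchanged — 1 connected region. The result has 1 disconnected region.

1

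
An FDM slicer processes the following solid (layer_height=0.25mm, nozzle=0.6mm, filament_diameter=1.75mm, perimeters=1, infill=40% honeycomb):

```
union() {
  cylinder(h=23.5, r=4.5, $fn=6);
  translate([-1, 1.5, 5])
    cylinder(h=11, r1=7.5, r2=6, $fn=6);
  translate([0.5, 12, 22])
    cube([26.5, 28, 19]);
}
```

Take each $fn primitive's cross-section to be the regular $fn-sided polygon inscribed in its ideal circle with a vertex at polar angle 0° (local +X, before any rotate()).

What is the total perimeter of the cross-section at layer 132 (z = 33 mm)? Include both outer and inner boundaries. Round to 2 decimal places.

109.00 mm

At z = 33 mm: the cylinder does not reach this height (z outside [0, 23.5]); the cone at (-1, 1.5) is absent (z outside [5, 16]); the cube at (0.5, 12) is present — its section is the full 26.5×28 rectangle (perimeter 109.00 mm); Merging all regions: only the 26.5×28 cube at (0.5, 12) is present, so the union is just that shape — boundary = 109.00 mm. Overall, the cross-section is a single solid region. Total boundary length (outer) = 109.00 mm.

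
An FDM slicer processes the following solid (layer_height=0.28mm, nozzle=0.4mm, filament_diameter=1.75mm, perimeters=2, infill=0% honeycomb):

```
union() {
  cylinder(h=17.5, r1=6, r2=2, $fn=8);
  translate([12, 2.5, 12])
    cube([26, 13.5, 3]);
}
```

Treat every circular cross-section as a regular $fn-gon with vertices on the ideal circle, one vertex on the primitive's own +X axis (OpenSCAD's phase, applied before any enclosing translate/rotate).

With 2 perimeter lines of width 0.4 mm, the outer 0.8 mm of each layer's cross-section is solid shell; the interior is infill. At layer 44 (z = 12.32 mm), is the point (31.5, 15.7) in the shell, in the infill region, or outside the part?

At z = 12.32 mm: the cone (r1=6→r2=2) has section circumradius 3.184 here — a regular 8-gon; the 26×13.5 cube at (12, 2.5) contributes its full rectangle; Taking the union: the 2 present regions are separate (no shared area or edge), so areas and boundary lengths simply add and each stays a separate island — 2 connected regions. Overall, the cross-section has 2 separate islands. The nearest boundary edge runs (12.00, 16.00)→(38.00, 16.00); distance from the point to it = 0.30 mm. (Shell/infill is judged within the island containing the point — the largest one.) The point is inside the cross-section, 0.30 mm from the nearest boundary — within the 0.8 mm shell band (2 × 0.4).

shell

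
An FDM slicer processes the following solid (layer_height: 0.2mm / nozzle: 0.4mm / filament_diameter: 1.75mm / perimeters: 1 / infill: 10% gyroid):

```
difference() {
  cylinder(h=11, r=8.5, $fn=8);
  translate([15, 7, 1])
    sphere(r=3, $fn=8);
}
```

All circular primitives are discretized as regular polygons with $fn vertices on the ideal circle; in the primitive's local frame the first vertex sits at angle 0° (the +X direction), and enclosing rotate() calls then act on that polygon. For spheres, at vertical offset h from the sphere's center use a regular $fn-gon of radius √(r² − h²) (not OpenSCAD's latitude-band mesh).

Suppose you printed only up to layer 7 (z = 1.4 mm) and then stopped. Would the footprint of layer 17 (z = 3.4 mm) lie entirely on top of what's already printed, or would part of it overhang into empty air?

entirely on top

Compare the two slices. At z = 1.4: the cylinder: section is a regular 8-gon, circumradius r=8.5 (area = (8/2)·8.500²·sin(360°/8) = 204.35 mm²); the r=3 sphere at (15, 7) slices to a regular 8-gon of circumradius 2.973 (√(r²−h²) with h=0.4 from center) (area = (8/2)·2.973²·sin(360°/8) = 25.00 mm²); Subtracting the remaining from the first: starting from the r=8.5 cylinder (204.35 mm²), the r=3 sphere at (15, 7) misses the remaining region (no effect) — area = 204.35 mm². At z = 3.4: the r=8.5 cylinder contributes a regular 8-gon of circumradius 8.5 (area = (8/2)·8.500²·sin(360°/8) = 204.35 mm²); the r=3 sphere at (15, 7) slices to a regular 8-gon of circumradius 1.800 (√(r²−h²) with h=2.4 from center) (area = (8/2)·1.800²·sin(360°/8) = 9.16 mm²); After the difference (first − rest): starting from the r=8.5 cylinder (204.35 mm²), the r=3 sphere at (15, 7) misses the remaining region (no effect) — area = 204.35 mm². Checking containment: the cross-section at z = 3.4 is a subset of the cross-section at z = 1.4.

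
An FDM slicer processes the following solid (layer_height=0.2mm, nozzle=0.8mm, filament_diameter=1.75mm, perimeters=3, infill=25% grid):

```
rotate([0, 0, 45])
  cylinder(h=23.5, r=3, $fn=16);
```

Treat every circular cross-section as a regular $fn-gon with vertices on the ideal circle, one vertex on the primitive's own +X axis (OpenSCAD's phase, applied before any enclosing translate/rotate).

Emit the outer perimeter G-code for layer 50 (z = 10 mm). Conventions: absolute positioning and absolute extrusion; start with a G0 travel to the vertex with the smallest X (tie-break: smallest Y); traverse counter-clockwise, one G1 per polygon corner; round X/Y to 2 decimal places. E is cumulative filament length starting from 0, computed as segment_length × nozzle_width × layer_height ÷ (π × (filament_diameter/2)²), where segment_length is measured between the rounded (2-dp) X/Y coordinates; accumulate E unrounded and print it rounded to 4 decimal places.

G0 X-3.00 Y0.00 Z10.00
G1 X-2.77 Y-1.15 E0.0780
G1 X-2.12 Y-2.12 E0.1557
G1 X-1.15 Y-2.77 E0.2334
G1 X0.00 Y-3.00 E0.3114
G1 X1.15 Y-2.77 E0.3894
G1 X2.12 Y-2.12 E0.4671
G1 X2.77 Y-1.15 E0.5447
G1 X3.00 Y0.00 E0.6227
G1 X2.77 Y1.15 E0.7008
G1 X2.12 Y2.12 E0.7784
G1 X1.15 Y2.77 E0.8561
G1 X0.00 Y3.00 E0.9341
G1 X-1.15 Y2.77 E1.0121
G1 X-2.12 Y2.12 E1.0898
G1 X-2.77 Y1.15 E1.1675
G1 X-3.00 Y0.00 E1.2455

At z = 10 mm: the r=3 cylinder gives a regular 16-gon of circumradius 3 (constant along its height); (whole slice rotated 45° about Z — lengths, areas and connectivity unchanged). The outline is a single polygon with 16 vertices. Extrusion per mm of travel: 0.8 × 0.2 / (π × 0.875²) = 0.066520. Accumulating E over each segment gives final E = 1.2455.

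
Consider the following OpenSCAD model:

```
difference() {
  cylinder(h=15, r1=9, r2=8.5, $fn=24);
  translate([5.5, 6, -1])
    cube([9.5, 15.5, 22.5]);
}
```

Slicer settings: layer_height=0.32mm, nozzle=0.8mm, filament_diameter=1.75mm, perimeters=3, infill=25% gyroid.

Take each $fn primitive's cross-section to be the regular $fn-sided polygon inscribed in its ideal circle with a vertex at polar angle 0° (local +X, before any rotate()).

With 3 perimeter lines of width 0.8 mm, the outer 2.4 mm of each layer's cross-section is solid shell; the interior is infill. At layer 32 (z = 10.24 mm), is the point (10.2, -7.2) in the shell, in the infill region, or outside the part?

At z = 10.24 mm: the cone: at t=0.683 of its height the radius interpolates to r₁+(r₂−r₁)t = 8.659, giving a regular 24-gon of that circumradius; the cube at (5.5, 6) is present — its section is the full 9.5×15.5 rectangle; Taking the first minus the rest: starting from the cone, the 9.5×15.5 cube at (5.5, 6) partially overlaps it — only the 0.23 mm² overlap (of its 147.25 mm²) is removed, clipping the outline — 1 connected region. Overall, the cross-section is a single solid region. The nearest boundary edge runs (7.50, -4.33)→(6.12, -6.12); distance from the point to it = 3.89 mm. The point is not inside any of the regions above, so it lies outside the cross-section (3.89 mm from the nearest boundary).

outside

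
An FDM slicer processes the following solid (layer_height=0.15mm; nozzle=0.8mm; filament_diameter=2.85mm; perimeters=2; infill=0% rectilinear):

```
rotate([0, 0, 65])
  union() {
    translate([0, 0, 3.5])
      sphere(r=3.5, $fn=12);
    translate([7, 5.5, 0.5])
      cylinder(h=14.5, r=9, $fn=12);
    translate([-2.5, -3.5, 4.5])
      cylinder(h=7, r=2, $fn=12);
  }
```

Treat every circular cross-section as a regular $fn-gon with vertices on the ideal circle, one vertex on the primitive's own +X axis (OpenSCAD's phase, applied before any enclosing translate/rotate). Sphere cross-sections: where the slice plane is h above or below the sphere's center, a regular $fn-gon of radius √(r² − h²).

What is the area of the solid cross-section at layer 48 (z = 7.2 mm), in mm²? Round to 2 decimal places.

At z = 7.2 mm: the sphere is not intersected at this z (|z−center|=3.700 > r=3.5); the r=9 cylinder at (7, 5.5) gives a regular 12-gon of circumradius 9 (constant along its height) (area = (12/2)·9.000²·sin(360°/12) = 243.00 mm²); the r=2 cylinder at (-2.5, -3.5) contributes a regular 12-gon of circumradius 2 (area = (12/2)·2.000²·sin(360°/12) = 12.00 mm²); Taking the union: the 2 present regions are separate (no shared area or edge), so areas and boundary lengths simply add and each stays a separate island — area = 255.00 mm²; (whole slice rotated 65° about Z — lengths, areas and connectivity unchanged). Overall, the cross-section has 2 separate islands. Net area = 255.00 mm².

255.00 mm²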